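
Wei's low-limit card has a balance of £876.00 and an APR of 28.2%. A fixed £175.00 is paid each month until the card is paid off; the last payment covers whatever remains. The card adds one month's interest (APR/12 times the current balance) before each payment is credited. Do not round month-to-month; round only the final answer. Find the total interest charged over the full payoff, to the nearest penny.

Monthly rate r = 28.2%/12 = 2.35% = 0.0235.
Payoff takes n = ⌈−ln(1 − rB₀/P)/ln(1+r)⌉ = ⌈5.388⌉ = 6 payments; the last is £68.35.
Total paid = 5·£175.00 + £68.35 = £943.35.
Total interest = total paid − principal = £943.35 − £876.00 = £67.35.

£67.35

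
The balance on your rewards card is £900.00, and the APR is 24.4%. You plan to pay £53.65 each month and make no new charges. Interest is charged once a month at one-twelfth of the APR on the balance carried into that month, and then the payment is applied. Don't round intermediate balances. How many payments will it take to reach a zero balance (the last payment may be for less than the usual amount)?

Monthly rate r = 24.4%/12 = 2.03333% = 0.0203333.
Recurrence: B ← B·(1+r) − £53.65.
Month 1: interest £18.30; balance after payment £864.65.
Month 2: interest £17.58; balance after payment £828.58.
Closed form: n = −ln(1 − rB₀/P)/ln(1+r) = −ln(0.6589)/ln(1.02033) ≈ 20.725, so the balance reaches zero during payment 21.

21 months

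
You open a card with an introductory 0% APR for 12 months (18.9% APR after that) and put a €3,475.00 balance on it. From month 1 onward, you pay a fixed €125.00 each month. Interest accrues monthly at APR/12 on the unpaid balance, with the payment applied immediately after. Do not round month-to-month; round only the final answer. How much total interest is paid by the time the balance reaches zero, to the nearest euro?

€314

Promo months 1–12 at r₀ = 0%/12 = 0; months 13+ at r₁ = 18.9%/12 = 0.01575.
After month 12 (no interest yet): B = €3,475.00 − 12·€125.00 = €1,975.00.
Then at r₁ with €125.00/mo: n₂ = −ln(1 − r₁·B/P)/ln(1+r₁) ≈ 18.31 → 19 more payments.
Total paid = 30·€125.00 + €39.08 = €3,789.08; interest = €3,789.08 − €3,475.00 = €314.08.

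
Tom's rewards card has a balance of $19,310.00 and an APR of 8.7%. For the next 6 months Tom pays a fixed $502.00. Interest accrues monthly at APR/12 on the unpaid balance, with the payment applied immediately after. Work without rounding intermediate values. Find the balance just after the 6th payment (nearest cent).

Monthly rate r = 8.7%/12 = 0.725% = 0.00725.
Each month: B ← B·(1+r) − $502.00.
Month 1: interest $140.00; balance after payment $18,948.00.
Month 2: interest $137.37; balance after payment $18,583.37.
Month 3: interest $134.73; balance after payment $18,216.10.
Month 4: interest $132.07; balance after payment $17,846.17.
Month 5: interest $129.38; balance after payment $17,473.55.
Month 6: interest $126.68; balance after payment $17,098.23.

$17,098.23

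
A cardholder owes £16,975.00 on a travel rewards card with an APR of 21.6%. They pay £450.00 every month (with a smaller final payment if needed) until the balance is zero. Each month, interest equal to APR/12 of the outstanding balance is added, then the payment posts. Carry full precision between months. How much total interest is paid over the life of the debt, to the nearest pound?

Monthly rate r = 21.6%/12 = 1.8% = 0.018.
Payoff takes n = ⌈−ln(1 − rB₀/P)/ln(1+r)⌉ = ⌈63.695⌉ = 64 payments; the last is £313.61.
Total paid = 63·£450.00 + £313.61 = £28,663.61.
Total interest = total paid − principal = £28,663.61 − £16,975.00 = £11,688.61.

£11,689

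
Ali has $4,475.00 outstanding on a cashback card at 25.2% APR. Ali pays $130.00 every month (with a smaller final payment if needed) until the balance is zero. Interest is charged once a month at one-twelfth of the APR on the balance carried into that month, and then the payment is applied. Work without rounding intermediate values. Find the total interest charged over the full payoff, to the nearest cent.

$3,552.75

Monthly rate r = 25.2%/12 = 2.1% = 0.021.
Payoff takes n = ⌈−ln(1 − rB₀/P)/ln(1+r)⌉ = ⌈61.750⌉ = 62 payments; the last is $97.75.
Total paid = 61·$130.00 + $97.75 = $8,027.75.
Total interest = total paid − principal = $8,027.75 − $4,475.00 = $3,552.75.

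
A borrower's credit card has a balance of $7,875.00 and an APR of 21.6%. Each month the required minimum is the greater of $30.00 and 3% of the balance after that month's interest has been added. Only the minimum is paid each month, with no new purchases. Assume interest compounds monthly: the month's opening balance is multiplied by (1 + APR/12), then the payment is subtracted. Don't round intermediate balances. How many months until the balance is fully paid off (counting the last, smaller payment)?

Monthly rate r = 21.6%/12 = 1.8% = 0.018.
While 3% of the post-interest balance exceeds $30.00, each month B ← (B·(1+r))·(1 − 0.03), i.e. B shrinks by the factor (1+r)·0.97 = 0.98746.
This holds for months 1–165. Entering month 166 the balance is $981.68; 3% of the post-interest balance is now below $30.00, so the flat $30.00 minimum applies from here.
From month 166 a fixed $30.00 at rate r clears $981.68 in 50 more payments. Total: 165 + 50 = 215 months.

215 months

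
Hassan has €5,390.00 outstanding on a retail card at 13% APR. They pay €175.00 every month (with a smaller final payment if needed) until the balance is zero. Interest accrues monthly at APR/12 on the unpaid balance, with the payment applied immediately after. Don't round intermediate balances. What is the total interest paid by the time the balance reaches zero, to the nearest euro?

Monthly rate r = 13%/12 = 1.08333% = 0.0108333.
Payoff takes n = ⌈−ln(1 − rB₀/P)/ln(1+r)⌉ = ⌈37.676⌉ = 38 payments; the last is €118.56.
Total paid = 37·€175.00 + €118.56 = €6,593.56.
Total interest = total paid − principal = €6,593.56 − €5,390.00 = €1,203.56.

€1,204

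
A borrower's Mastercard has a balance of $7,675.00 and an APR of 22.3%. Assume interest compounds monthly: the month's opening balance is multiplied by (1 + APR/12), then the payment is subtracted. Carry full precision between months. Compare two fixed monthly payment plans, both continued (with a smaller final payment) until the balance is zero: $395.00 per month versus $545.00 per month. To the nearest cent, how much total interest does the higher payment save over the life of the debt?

Monthly rate r = 22.3%/12 = 1.85833% = 0.0185833.
At $395.00/mo: n = ⌈−ln(1 − rB₀/P)/ln(1+r)⌉ = 25 payments (last $131.05); total interest = total paid − $7,675.00 = $1,936.05.
At $545.00/mo: 17 payments (last $261.79); total interest $1,306.79.
Interest saved = $1,936.05 − $1,306.79 = $629.26.

$629.26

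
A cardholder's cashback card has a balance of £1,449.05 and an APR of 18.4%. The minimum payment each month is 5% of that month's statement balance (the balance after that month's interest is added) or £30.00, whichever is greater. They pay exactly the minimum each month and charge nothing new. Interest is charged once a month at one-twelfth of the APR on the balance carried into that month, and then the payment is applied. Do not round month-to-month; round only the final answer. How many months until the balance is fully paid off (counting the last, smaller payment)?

Monthly rate r = 18.4%/12 = 1.53333% = 0.0153333.
While 5% of the post-interest balance exceeds £30.00, each month B ← (B·(1+r))·(1 − 0.05), i.e. B shrinks by the factor (1+r)·0.95 = 0.96457.
This holds for months 1–25. Entering month 26 the balance is £588.02; 5% of the post-interest balance is now below £30.00, so the flat £30.00 minimum applies from here.
From month 26 a fixed £30.00 at rate r clears £588.02 in 24 more payments. Total: 25 + 24 = 49 months.

49 months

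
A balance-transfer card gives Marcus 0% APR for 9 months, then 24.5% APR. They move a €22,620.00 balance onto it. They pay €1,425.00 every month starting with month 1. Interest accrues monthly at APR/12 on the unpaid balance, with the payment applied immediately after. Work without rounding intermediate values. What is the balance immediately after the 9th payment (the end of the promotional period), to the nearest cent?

Promo months 1–9 at r₀ = 0%/12 = 0; months 10+ at r₁ = 24.5%/12 = 0.0204167.
After month 9 (no interest yet): B = €22,620.00 − 9·€1,425.00 = €9,795.00.

€9,795.00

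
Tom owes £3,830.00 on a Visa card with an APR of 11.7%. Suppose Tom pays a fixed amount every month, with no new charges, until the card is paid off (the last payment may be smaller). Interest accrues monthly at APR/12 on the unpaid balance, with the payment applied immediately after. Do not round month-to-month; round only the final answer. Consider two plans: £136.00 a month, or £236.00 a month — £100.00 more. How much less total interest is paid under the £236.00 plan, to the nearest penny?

£309.56

Monthly rate r = 11.7%/12 = 0.975% = 0.00975.
At £136.00/mo: n = ⌈−ln(1 − rB₀/P)/ln(1+r)⌉ = 34 payments (last £11.39); total interest = total paid − £3,830.00 = £669.39.
At £236.00/mo: 18 payments (last £177.83); total interest £359.83.
Interest saved = £669.39 − £359.83 = £309.56.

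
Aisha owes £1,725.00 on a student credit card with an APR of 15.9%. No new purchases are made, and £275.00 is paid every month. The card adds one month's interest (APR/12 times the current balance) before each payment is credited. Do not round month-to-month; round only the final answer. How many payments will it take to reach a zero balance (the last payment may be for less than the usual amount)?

7 months

Monthly rate r = 15.9%/12 = 1.325% = 0.01325.
Recurrence: B ← B·(1+r) − £275.00.
Month 1: interest £22.86; balance after payment £1,472.86.
Month 2: interest £19.52; balance after payment £1,217.37.
Closed form: n = −ln(1 − rB₀/P)/ln(1+r) = −ln(0.91689)/ln(1.01325) ≈ 6.592, so the balance reaches zero during payment 7.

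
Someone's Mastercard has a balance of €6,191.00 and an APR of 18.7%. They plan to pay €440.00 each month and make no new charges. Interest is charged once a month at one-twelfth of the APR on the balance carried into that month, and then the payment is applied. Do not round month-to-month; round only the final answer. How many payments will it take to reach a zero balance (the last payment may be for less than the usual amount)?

17 months

Monthly rate r = 18.7%/12 = 1.55833% = 0.0155833.
Recurrence: B ← B·(1+r) − €440.00.
Month 1: interest €96.48; balance after payment €5,847.48.
Month 2: interest €91.12; balance after payment €5,498.60.
Closed form: n = −ln(1 − rB₀/P)/ln(1+r) = −ln(0.78074)/ln(1.01558) ≈ 16.007, so the balance reaches zero during payment 17.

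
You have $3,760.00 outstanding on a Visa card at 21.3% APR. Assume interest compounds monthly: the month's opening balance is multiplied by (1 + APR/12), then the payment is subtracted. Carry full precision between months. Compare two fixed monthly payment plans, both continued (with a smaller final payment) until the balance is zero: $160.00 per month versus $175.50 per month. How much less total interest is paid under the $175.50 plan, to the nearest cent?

$135.86

Monthly rate r = 21.3%/12 = 1.775% = 0.01775.
At $160.00/mo: n = ⌈−ln(1 − rB₀/P)/ln(1+r)⌉ = 31 payments (last $109.01); total interest = total paid − $3,760.00 = $1,149.01.
At $175.50/mo: 28 payments (last $34.65); total interest $1,013.15.
Interest saved = $1,149.01 − $1,013.15 = $135.86.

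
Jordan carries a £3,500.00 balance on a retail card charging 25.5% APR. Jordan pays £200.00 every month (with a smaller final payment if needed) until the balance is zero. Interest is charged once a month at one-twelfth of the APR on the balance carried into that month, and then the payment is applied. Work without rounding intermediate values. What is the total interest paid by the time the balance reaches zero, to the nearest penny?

£923.17

Monthly rate r = 25.5%/12 = 2.125% = 0.02125.
Payoff takes n = ⌈−ln(1 − rB₀/P)/ln(1+r)⌉ = ⌈22.115⌉ = 23 payments; the last is £23.17.
Total paid = 22·£200.00 + £23.17 = £4,423.17.
Total interest = total paid − principal = £4,423.17 − £3,500.00 = £923.17.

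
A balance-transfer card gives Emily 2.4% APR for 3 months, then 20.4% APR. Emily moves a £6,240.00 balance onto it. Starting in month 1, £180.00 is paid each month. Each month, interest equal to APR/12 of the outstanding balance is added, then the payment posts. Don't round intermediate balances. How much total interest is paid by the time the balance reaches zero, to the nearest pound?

£2,633

Promo months 1–3 at r₀ = 2.4%/12 = 0.002; months 4+ at r₁ = 20.4%/12 = 0.017.
After month 3: iterate B ← B·(1+r₀) − £180.00 for 3 months → £5,736.43.
Then at r₁ with £180.00/mo: n₂ = −ln(1 − r₁·B/P)/ln(1+r₁) ≈ 46.29 → 47 more payments.
Total paid = 49·£180.00 + £53.34 = £8,873.34; interest = £8,873.34 − £6,240.00 = £2,633.34.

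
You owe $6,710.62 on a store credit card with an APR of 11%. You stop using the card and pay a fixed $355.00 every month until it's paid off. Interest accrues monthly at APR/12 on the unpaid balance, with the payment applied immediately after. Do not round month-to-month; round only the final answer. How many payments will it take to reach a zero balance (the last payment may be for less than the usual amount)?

Monthly rate r = 11%/12 = 0.916667% = 0.00916667.
Recurrence: B ← B·(1+r) − $355.00.
Month 1: interest $61.51; balance after payment $6,417.13.
Month 2: interest $58.82; balance after payment $6,120.96.
Closed form: n = −ln(1 − rB₀/P)/ln(1+r) = −ln(0.82672)/ln(1.00917) ≈ 20.854, so the balance reaches zero during payment 21.

21 months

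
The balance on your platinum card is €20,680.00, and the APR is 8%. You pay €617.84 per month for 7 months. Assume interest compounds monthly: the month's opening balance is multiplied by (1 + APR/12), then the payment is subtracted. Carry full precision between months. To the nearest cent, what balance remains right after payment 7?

Monthly rate r = 8%/12 = 0.666667% = 0.00666667.
Each month: B ← B·(1+r) − €617.84.
Month 1: interest €137.87; balance after payment €20,200.03.
Month 2: interest €134.67; balance after payment €19,716.85.
Month 3: interest €131.45; balance after payment €19,230.46.
Month 4: interest €128.20; balance after payment €18,740.82.
Month 5: interest €124.94; balance after payment €18,247.92.
Month 6: interest €121.65; balance after payment €17,751.73.
Month 7: interest €118.34; balance after payment €17,252.24.

€17,252.24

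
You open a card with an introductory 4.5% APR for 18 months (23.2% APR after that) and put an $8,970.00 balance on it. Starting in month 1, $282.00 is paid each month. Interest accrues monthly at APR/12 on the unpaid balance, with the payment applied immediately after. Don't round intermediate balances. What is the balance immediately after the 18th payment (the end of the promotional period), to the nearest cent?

Promo months 1–18 at r₀ = 4.5%/12 = 0.00375; months 19+ at r₁ = 23.2%/12 = 0.0193333.
After month 18: iterate B ← B·(1+r₀) − $282.00 for 18 months → $4,354.09.

$4,354.09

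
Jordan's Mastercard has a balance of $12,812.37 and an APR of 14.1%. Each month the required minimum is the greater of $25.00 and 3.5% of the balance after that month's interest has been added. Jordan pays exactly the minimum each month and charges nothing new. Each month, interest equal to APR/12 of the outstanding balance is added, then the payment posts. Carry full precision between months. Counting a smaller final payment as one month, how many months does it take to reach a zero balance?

Monthly rate r = 14.1%/12 = 1.175% = 0.01175.
While 3.5% of the post-interest balance exceeds $25.00, each month B ← (B·(1+r))·(1 − 0.035), i.e. B shrinks by the factor (1+r)·0.965 = 0.97634.
This holds for months 1–122. Entering month 123 the balance is $690.07; 3.5% of the post-interest balance is now below $25.00, so the flat $25.00 minimum applies from here.
From month 123 a fixed $25.00 at rate r clears $690.07 in 34 more payments. Total: 122 + 34 = 156 months.

156 months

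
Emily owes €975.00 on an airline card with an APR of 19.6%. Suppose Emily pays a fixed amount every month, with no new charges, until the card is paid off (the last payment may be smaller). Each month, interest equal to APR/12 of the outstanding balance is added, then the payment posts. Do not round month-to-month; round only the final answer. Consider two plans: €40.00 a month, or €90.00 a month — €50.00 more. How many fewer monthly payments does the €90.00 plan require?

19 fewer payments

Monthly rate r = 19.6%/12 = 1.63333% = 0.0163333.
At €40.00/mo: n = ⌈−ln(1 − rB₀/P)/ln(1+r)⌉ = 32 payments (last €13.56); total interest = total paid − €975.00 = €278.56.
At €90.00/mo: 13 payments (last €1.76); total interest €106.76.
Payments saved = 32 − 13 = 19.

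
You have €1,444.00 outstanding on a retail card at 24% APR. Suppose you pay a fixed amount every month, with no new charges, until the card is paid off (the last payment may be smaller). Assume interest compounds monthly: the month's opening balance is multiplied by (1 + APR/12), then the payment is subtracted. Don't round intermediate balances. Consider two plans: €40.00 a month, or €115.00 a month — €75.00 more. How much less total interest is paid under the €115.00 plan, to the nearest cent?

€906.19

Monthly rate r = 24%/12 = 2% = 0.02.
At €40.00/mo: n = ⌈−ln(1 − rB₀/P)/ln(1+r)⌉ = 65 payments (last €25.88); total interest = total paid − €1,444.00 = €1,141.88.
At €115.00/mo: 15 payments (last €69.69); total interest €235.69.
Interest saved = €1,141.88 − €235.69 = €906.19.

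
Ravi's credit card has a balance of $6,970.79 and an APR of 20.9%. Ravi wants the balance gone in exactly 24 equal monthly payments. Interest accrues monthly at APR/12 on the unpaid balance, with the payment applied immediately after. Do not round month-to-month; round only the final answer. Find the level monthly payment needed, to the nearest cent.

Monthly rate r = 20.9%/12 = 1.74167% = 0.0174167.
Level-payment amortization: P = B₀·r / (1 − (1+r)^(−n)) = 6970.79·0.0174167 / (1 − 1.01742^(−24)).
Denominator 1 − (1+r)^(−24) = 0.339264478.
P = 121.408 / 0.339264478 ≈ 357.86.

$357.86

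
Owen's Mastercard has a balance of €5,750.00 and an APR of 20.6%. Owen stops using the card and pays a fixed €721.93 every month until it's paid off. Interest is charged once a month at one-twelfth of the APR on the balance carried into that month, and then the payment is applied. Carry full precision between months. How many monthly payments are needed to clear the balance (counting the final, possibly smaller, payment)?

Monthly rate r = 20.6%/12 = 1.71667% = 0.0171667.
Recurrence: B ← B·(1+r) − €721.93.
Month 1: interest €98.71; balance after payment €5,126.78.
Month 2: interest €88.01; balance after payment €4,492.86.
Closed form: n = −ln(1 − rB₀/P)/ln(1+r) = −ln(0.86327)/ln(1.01717) ≈ 8.638, so the balance reaches zero during payment 9.

9 months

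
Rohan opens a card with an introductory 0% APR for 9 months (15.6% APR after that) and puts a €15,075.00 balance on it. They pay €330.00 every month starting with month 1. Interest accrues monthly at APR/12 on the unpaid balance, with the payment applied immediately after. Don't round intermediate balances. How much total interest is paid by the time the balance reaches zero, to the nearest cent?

€4,448.99

Promo months 1–9 at r₀ = 0%/12 = 0; months 10+ at r₁ = 15.6%/12 = 0.013.
After month 9 (no interest yet): B = €15,075.00 − 9·€330.00 = €12,105.00.
Then at r₁ with €330.00/mo: n₂ = −ln(1 − r₁·B/P)/ln(1+r₁) ≈ 50.16 → 51 more payments.
Total paid = 59·€330.00 + €53.99 = €19,523.99; interest = €19,523.99 − €15,075.00 = €4,448.99.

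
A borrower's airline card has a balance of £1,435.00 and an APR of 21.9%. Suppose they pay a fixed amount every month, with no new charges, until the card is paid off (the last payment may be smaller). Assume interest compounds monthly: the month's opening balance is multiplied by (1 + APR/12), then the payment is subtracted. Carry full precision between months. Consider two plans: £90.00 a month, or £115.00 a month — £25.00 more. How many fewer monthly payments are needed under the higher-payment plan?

Monthly rate r = 21.9%/12 = 1.825% = 0.01825.
At £90.00/mo: n = ⌈−ln(1 − rB₀/P)/ln(1+r)⌉ = 20 payments (last £1.29); total interest = total paid − £1,435.00 = £276.29.
At £115.00/mo: 15 payments (last £33.42); total interest £208.42.
Payments saved = 20 − 15 = 5.

5 fewer payments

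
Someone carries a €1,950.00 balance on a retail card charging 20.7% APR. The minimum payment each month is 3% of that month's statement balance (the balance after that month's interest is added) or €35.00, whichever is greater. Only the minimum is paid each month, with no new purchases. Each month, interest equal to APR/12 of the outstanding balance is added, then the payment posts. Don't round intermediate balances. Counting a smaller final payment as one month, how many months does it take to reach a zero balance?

89 months

Monthly rate r = 20.7%/12 = 1.725% = 0.01725.
While 3% of the post-interest balance exceeds €35.00, each month B ← (B·(1+r))·(1 − 0.03), i.e. B shrinks by the factor (1+r)·0.97 = 0.98673.
This holds for months 1–40. Entering month 41 the balance is €1,142.91; 3% of the post-interest balance is now below €35.00, so the flat €35.00 minimum applies from here.
From month 41 a fixed €35.00 at rate r clears €1,142.91 in 49 more payments. Total: 40 + 49 = 89 months.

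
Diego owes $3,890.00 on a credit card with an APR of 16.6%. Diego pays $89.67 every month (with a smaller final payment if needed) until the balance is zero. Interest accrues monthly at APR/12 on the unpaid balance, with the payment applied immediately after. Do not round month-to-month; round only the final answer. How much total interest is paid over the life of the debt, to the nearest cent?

$2,092.42

Monthly rate r = 16.6%/12 = 1.38333% = 0.0138333.
Payoff takes n = ⌈−ln(1 − rB₀/P)/ln(1+r)⌉ = ⌈66.715⌉ = 67 payments; the last is $64.20.
Total paid = 66·$89.67 + $64.20 = $5,982.42.
Total interest = total paid − principal = $5,982.42 − $3,890.00 = $2,092.42.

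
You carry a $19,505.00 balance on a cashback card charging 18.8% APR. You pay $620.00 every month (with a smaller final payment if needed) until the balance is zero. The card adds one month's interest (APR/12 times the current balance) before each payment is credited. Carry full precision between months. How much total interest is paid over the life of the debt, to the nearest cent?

$7,576.44

Monthly rate r = 18.8%/12 = 1.56667% = 0.0156667.
Payoff takes n = ⌈−ln(1 − rB₀/P)/ln(1+r)⌉ = ⌈43.678⌉ = 44 payments; the last is $421.44.
Total paid = 43·$620.00 + $421.44 = $27,081.44.
Total interest = total paid − principal = $27,081.44 − $19,505.00 = $7,576.44.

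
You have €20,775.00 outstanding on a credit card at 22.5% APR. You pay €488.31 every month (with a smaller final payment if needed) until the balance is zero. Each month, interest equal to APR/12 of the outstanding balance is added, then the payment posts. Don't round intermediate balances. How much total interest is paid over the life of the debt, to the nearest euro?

Monthly rate r = 22.5%/12 = 1.875% = 0.01875.
Payoff takes n = ⌈−ln(1 − rB₀/P)/ln(1+r)⌉ = ⌈86.027⌉ = 87 payments; the last is €13.23.
Total paid = 86·€488.31 + €13.23 = €42,007.89.
Total interest = total paid − principal = €42,007.89 − €20,775.00 = €21,232.89.

€21,233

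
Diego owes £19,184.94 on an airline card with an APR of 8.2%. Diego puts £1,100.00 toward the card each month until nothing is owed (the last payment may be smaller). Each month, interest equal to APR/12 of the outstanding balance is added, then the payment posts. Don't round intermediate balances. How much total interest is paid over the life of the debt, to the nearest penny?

£1,313.62

Monthly rate r = 8.2%/12 = 0.683333% = 0.00683333.
Payoff takes n = ⌈−ln(1 − rB₀/P)/ln(1+r)⌉ = ⌈18.634⌉ = 19 payments; the last is £698.56.
Total paid = 18·£1,100.00 + £698.56 = £20,498.56.
Total interest = total paid − principal = £20,498.56 − £19,184.94 = £1,313.62.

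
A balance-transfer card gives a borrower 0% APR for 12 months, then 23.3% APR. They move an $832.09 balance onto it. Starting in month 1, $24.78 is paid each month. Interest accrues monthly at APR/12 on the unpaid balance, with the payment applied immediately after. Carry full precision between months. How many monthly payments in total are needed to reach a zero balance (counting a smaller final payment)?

Promo months 1–12 at r₀ = 0%/12 = 0; months 13+ at r₁ = 23.3%/12 = 0.0194167.
After month 12 (no interest yet): B = $832.09 − 12·$24.78 = $534.73.
Then at r₁ with $24.78/mo: n₂ = −ln(1 − r₁·B/P)/ln(1+r₁) ≈ 28.24 → 29 more payments.

41 payments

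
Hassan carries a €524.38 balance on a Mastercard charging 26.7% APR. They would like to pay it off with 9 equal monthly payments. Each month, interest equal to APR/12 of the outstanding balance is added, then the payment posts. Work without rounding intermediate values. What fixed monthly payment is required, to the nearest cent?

Monthly rate r = 26.7%/12 = 2.225% = 0.02225.
Level-payment amortization: P = B₀·r / (1 − (1+r)^(−n)) = 524.38·0.02225 / (1 − 1.02225^(−9)).
Denominator 1 − (1+r)^(−9) = 0.179675038.
P = 11.6675 / 0.179675038 ≈ 64.94.

€64.94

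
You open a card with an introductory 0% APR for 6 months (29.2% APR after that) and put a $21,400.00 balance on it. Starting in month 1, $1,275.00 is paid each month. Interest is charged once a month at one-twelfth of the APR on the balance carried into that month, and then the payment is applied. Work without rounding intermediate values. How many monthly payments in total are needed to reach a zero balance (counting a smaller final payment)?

19 months

Promo months 1–6 at r₀ = 0%/12 = 0; months 7+ at r₁ = 29.2%/12 = 0.0243333.
After month 6 (no interest yet): B = $21,400.00 − 6·$1,275.00 = $13,750.00.
Then at r₁ with $1,275.00/mo: n₂ = −ln(1 − r₁·B/P)/ln(1+r₁) ≈ 12.66 → 13 more payments.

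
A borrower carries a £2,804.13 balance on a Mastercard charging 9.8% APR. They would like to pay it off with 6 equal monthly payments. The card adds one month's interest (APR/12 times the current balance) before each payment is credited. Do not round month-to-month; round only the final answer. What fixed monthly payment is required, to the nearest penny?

Monthly rate r = 9.8%/12 = 0.816667% = 0.00816667.
Level-payment amortization: P = B₀·r / (1 − (1+r)^(−n)) = 2804.13·0.00816667 / (1 − 1.00817^(−6)).
Denominator 1 − (1+r)^(−6) = 0.0476293668.
P = 22.9004 / 0.0476293668 ≈ 480.80.

£480.80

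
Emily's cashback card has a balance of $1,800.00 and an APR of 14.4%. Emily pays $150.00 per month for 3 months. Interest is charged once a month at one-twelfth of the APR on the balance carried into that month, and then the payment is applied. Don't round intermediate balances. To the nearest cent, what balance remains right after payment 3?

Monthly rate r = 14.4%/12 = 1.2% = 0.012.
Each month: B ← B·(1+r) − $150.00.
Month 1: interest $21.60; balance after payment $1,671.60.
Month 2: interest $20.06; balance after payment $1,541.66.
Month 3: interest $18.50; balance after payment $1,410.16.

$1,410.16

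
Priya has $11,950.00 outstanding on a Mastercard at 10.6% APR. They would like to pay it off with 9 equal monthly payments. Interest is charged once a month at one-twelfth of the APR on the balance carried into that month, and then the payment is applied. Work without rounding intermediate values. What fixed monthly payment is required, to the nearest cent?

$1,387.11

Monthly rate r = 10.6%/12 = 0.883333% = 0.00883333.
Level-payment amortization: P = B₀·r / (1 − (1+r)^(−n)) = 11950.00·0.00883333 / (1 − 1.00883^(−9)).
Denominator 1 − (1+r)^(−9) = 0.0760995296.
P = 105.558 / 0.0760995296 ≈ 1387.11.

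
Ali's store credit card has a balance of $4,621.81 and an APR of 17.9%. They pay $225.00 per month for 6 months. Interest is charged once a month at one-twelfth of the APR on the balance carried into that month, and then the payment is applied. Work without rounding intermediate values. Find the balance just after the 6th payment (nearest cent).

$3,649.84

Monthly rate r = 17.9%/12 = 1.49167% = 0.0149167.
Each month: B ← B·(1+r) − $225.00.
Month 1: interest $68.94; balance after payment $4,465.75.
Month 2: interest $66.61; balance after payment $4,307.37.
Month 3: interest $64.25; balance after payment $4,146.62.
Month 4: interest $61.85; balance after payment $3,983.47.
Month 5: interest $59.42; balance after payment $3,817.89.
Month 6: interest $56.95; balance after payment $3,649.84.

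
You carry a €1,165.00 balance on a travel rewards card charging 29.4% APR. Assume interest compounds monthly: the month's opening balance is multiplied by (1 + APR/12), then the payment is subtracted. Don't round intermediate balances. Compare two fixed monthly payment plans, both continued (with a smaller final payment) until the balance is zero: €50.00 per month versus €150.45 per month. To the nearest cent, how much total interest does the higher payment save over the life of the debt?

Monthly rate r = 29.4%/12 = 2.45% = 0.0245.
At €50.00/mo: n = ⌈−ln(1 − rB₀/P)/ln(1+r)⌉ = 35 payments (last €47.52); total interest = total paid − €1,165.00 = €582.52.
At €150.45/mo: 9 payments (last €104.38); total interest €142.98.
Interest saved = €582.52 − €142.98 = €439.54.

€439.54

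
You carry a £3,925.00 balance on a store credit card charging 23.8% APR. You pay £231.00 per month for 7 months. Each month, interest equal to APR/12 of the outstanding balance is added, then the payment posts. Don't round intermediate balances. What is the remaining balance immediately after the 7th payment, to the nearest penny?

£2,786.98

Monthly rate r = 23.8%/12 = 1.98333% = 0.0198333.
Each month: B ← B·(1+r) − £231.00.
Month 1: interest £77.85; balance after payment £3,771.85.
Month 2: interest £74.81; balance after payment £3,615.65.
Month 3: interest £71.71; balance after payment £3,456.36.
Month 4: interest £68.55; balance after payment £3,293.92.
Month 5: interest £65.33; balance after payment £3,128.25.
Month 6: interest £62.04; balance after payment £2,959.29.
Month 7: interest £58.69; balance after payment £2,786.98.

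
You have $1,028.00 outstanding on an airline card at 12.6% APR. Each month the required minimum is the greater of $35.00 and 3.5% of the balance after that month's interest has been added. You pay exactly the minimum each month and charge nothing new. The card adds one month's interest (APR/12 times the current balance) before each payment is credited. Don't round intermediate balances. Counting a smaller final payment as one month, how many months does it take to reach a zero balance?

Monthly rate r = 12.6%/12 = 1.05% = 0.0105.
While 3.5% of the post-interest balance exceeds $35.00, each month B ← (B·(1+r))·(1 − 0.035), i.e. B shrinks by the factor (1+r)·0.965 = 0.97513.
This holds for months 1–2. Entering month 3 the balance is $977.51; 3.5% of the post-interest balance is now below $35.00, so the flat $35.00 minimum applies from here.
From month 3 a fixed $35.00 at rate r clears $977.51 in 34 more payments. Total: 2 + 34 = 36 months.

36 months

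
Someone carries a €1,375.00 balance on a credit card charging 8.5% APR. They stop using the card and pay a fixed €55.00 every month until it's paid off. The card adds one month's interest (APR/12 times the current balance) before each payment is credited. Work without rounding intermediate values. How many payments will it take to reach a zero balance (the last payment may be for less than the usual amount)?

Monthly rate r = 8.5%/12 = 0.708333% = 0.00708333.
Recurrence: B ← B·(1+r) − €55.00.
Month 1: interest €9.74; balance after payment €1,329.74.
Month 2: interest €9.42; balance after payment €1,284.16.
Closed form: n = −ln(1 − rB₀/P)/ln(1+r) = −ln(0.82292)/ln(1.00708) ≈ 27.613, so the balance reaches zero during payment 28.

28 months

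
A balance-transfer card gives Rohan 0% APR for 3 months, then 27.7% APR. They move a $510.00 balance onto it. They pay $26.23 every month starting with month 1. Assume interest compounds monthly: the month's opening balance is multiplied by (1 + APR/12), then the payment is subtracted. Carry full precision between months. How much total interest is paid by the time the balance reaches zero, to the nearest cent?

Promo months 1–3 at r₀ = 0%/12 = 0; months 4+ at r₁ = 27.7%/12 = 0.0230833.
After month 3 (no interest yet): B = $510.00 − 3·$26.23 = $431.31.
Then at r₁ with $26.23/mo: n₂ = −ln(1 − r₁·B/P)/ln(1+r₁) ≈ 20.92 → 21 more payments.
Total paid = 23·$26.23 + $24.07 = $627.36; interest = $627.36 − $510.00 = $117.36.

$117.36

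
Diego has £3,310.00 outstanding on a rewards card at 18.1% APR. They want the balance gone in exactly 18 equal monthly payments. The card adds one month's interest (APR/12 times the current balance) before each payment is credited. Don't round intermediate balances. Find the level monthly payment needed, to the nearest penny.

Monthly rate r = 18.1%/12 = 1.50833% = 0.0150833.
Level-payment amortization: P = B₀·r / (1 − (1+r)^(−n)) = 3310.00·0.0150833 / (1 − 1.01508^(−18)).
Denominator 1 − (1+r)^(−18) = 0.236217943.
P = 49.9258 / 0.236217943 ≈ 211.35.

£211.35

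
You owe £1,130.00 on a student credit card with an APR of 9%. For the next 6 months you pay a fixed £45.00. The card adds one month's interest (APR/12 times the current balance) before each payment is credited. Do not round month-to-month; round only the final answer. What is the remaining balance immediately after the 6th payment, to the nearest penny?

Monthly rate r = 9%/12 = 0.75% = 0.0075.
Each month: B ← B·(1+r) − £45.00.
Month 1: interest £8.47; balance after payment £1,093.47.
Month 2: interest £8.20; balance after payment £1,056.68.
Month 3: interest £7.93; balance after payment £1,019.60.
Month 4: interest £7.65; balance after payment £982.25.
Month 5: interest £7.37; balance after payment £944.62.
Month 6: interest £7.08; balance after payment £906.70.

£906.70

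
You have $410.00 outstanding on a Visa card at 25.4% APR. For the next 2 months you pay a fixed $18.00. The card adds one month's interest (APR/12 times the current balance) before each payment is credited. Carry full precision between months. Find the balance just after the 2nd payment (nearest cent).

$391.16

Monthly rate r = 25.4%/12 = 2.11667% = 0.0211667.
Each month: B ← B·(1+r) − $18.00.
Month 1: interest $8.68; balance after payment $400.68.
Month 2: interest $8.48; balance after payment $391.16.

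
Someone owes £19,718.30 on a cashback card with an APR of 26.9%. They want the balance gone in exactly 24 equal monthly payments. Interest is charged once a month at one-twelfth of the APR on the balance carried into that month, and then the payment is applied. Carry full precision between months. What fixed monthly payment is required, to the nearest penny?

£1,071.29

Monthly rate r = 26.9%/12 = 2.24167% = 0.0224167.
Level-payment amortization: P = B₀·r / (1 − (1+r)^(−n)) = 19718.30·0.0224167 / (1 − 1.02242^(−24)).
Denominator 1 − (1+r)^(−24) = 0.412605454.
P = 442.019 / 0.412605454 ≈ 1071.29.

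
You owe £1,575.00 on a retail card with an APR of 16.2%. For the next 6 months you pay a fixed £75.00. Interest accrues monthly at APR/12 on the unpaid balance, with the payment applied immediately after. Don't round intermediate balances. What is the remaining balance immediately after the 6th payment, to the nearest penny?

Monthly rate r = 16.2%/12 = 1.35% = 0.0135.
Each month: B ← B·(1+r) − £75.00.
Month 1: interest £21.26; balance after payment £1,521.26.
Month 2: interest £20.54; balance after payment £1,466.80.
Month 3: interest £19.80; balance after payment £1,411.60.
Month 4: interest £19.06; balance after payment £1,355.66.
Month 5: interest £18.30; balance after payment £1,298.96.
Month 6: interest £17.54; balance after payment £1,241.50.

£1,241.50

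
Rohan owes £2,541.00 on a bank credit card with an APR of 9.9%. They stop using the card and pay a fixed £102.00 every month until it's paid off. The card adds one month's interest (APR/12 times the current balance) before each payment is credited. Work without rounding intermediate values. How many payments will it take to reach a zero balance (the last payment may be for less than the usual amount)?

29 payments

Monthly rate r = 9.9%/12 = 0.825% = 0.00825.
Recurrence: B ← B·(1+r) − £102.00.
Month 1: interest £20.96; balance after payment £2,459.96.
Month 2: interest £20.29; balance after payment £2,378.26.
Closed form: n = −ln(1 − rB₀/P)/ln(1+r) = −ln(0.79448)/ln(1.00825) ≈ 28.002, so the balance reaches zero during payment 29.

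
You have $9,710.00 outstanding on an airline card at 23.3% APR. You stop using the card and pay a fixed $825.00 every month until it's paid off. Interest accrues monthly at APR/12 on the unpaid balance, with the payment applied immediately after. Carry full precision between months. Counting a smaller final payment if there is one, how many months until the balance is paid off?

14 payments

Monthly rate r = 23.3%/12 = 1.94167% = 0.0194167.
Recurrence: B ← B·(1+r) − $825.00.
Month 1: interest $188.54; balance after payment $9,073.54.
Month 2: interest $176.18; balance after payment $8,424.71.
Closed form: n = −ln(1 − rB₀/P)/ln(1+r) = −ln(0.77147)/ln(1.01942) ≈ 13.492, so the balance reaches zero during payment 14.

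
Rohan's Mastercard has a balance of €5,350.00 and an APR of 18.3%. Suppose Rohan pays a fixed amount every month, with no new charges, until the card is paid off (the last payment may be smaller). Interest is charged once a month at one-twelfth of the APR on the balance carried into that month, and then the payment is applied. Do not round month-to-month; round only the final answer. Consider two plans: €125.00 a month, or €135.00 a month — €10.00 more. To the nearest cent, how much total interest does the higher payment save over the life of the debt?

Monthly rate r = 18.3%/12 = 1.525% = 0.01525.
At €125.00/mo: n = ⌈−ln(1 − rB₀/P)/ln(1+r)⌉ = 70 payments (last €109.61); total interest = total paid − €5,350.00 = €3,384.61.
At €135.00/mo: 62 payments (last €35.89); total interest €2,920.89.
Interest saved = €3,384.61 − €2,920.89 = €463.72.

€463.72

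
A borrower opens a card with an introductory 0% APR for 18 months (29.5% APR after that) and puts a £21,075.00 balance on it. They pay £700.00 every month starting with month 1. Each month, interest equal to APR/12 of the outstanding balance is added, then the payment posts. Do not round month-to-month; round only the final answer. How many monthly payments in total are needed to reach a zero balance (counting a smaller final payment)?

Promo months 1–18 at r₀ = 0%/12 = 0; months 19+ at r₁ = 29.5%/12 = 0.0245833.
After month 18 (no interest yet): B = £21,075.00 − 18·£700.00 = £8,475.00.
Then at r₁ with £700.00/mo: n₂ = −ln(1 − r₁·B/P)/ln(1+r₁) ≈ 14.55 → 15 more payments.

33 payments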